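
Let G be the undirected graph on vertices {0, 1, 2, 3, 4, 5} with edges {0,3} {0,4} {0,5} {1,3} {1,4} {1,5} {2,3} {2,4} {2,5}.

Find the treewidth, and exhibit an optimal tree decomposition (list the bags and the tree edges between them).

The largest bag has 4 vertices, giving width 3; this decomposition certifies tw(G) ≤ 3. For the lower bound: the 4 vertex sets {1,5}, {2,3}, {0}, {4} are disjoint, each induces a connected subgraph, and every pair is joined by at least one edge of G. Contracting each set to a single vertex therefore yields K_{4} as a minor, and since treewidth is minor-monotone, tw(G) ≥ tw(K_{4}) = 3. The upper and lower bounds meet at 3, so that is the treewidth.

Treewidth 3.
Bags: B1 = {0, 1, 2, 5}  B2 = {0, 1, 2, 3}  B3 = {0, 1, 2, 4}
Tree: B1–B2, B2–B3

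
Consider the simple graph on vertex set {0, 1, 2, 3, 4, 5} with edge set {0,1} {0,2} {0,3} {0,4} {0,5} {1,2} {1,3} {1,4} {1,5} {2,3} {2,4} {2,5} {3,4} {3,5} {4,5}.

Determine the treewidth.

5

A width-5 tree decomposition is:
Bags: B1 = {0, 1, 2, 3, 4, 5}
Tree: (single bag)
With just one bag of size 6, the width is 6 − 1 = 5, so tw(G) ≤ 5. On the other hand G contains the 6-clique {0, 1, 2, 3, 4, 5}. A clique must lie in a single bag of any decomposition, so no decomposition can have width below 5. Hence tw(G) = 5 exactly.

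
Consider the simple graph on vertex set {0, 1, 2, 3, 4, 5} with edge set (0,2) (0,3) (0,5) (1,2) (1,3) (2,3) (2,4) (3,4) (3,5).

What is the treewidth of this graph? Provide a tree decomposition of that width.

Treewidth 2.
One such decomposition:
Bags: B1 = {0, 2, 3}  B2 = {0, 3, 5}  B3 = {2, 3, 4}  B4 = {1, 2, 3}
Tree: B1–B2, B1–B3, B1–B4

Each bag holds 3 vertices, so the decomposition has width 2, which upper-bounds the treewidth. On the other hand G contains the 3-clique {0, 2, 3}. A clique must lie in a single bag of any decomposition, so no decomposition can have width below 2. Hence tw(G) = 2 exactly.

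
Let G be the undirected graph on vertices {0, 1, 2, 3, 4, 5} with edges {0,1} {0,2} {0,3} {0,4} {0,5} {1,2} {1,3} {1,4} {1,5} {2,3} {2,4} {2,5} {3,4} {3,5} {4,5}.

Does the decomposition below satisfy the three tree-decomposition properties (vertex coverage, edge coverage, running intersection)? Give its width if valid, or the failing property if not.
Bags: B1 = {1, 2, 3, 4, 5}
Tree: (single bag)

A tree decomposition must satisfy three properties: every vertex lies in some bag; for every edge, both endpoints lie together in some bag; and for every vertex, the bags containing it form a connected subtree. Here vertex 0 appears in no bag, so the decomposition is invalid.

No — vertex 0 appears in no bag.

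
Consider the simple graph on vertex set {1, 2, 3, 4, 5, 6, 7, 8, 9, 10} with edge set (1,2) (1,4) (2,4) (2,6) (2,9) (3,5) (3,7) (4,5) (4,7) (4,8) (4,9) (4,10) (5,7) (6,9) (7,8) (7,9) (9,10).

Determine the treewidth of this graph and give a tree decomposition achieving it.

Each bag holds 3 vertices, so the decomposition has width 2, which upper-bounds the treewidth. Conversely, {3, 5, 7} is a clique of size 3, and the vertices of any clique must share a bag in every tree decomposition; so some bag has ≥ 3 vertices and tw(G) ≥ 2. Combining the bounds, tw(G) = 2.

Treewidth 2.
One such decomposition:
Bags: B1 = {4, 7, 8}  B2 = {4, 7, 9}  B3 = {4, 5, 7}  B4 = {2, 4, 9}  B5 = {2, 6, 9}  B6 = {3, 5, 7}  B7 = {1, 2, 4}  B8 = {4, 9, 10}
Tree: B1–B2, B2–B3, B2–B4, B4–B5, B3–B6, B4–B7, B2–B8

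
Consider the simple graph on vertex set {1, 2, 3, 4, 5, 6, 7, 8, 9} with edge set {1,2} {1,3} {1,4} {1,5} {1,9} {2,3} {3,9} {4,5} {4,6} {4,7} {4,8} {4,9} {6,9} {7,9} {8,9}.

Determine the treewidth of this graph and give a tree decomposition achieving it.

Treewidth 2.
One optimal decomposition is:
Bags: B1 = {1, 3, 9}  B2 = {1, 4, 9}  B3 = {1, 2, 3}  B4 = {1, 4, 5}  B5 = {4, 7, 9}  B6 = {4, 8, 9}  B7 = {4, 6, 9}
Tree: B1–B2, B1–B3, B2–B4, B2–B5, B2–B6, B2–B7

The largest bag has 3 vertices, giving width 2; this decomposition certifies tw(G) ≤ 2. On the other hand G contains the 3-clique {1, 2, 3}. A clique must lie in a single bag of any decomposition, so no decomposition can have width below 2. Hence tw(G) = 2 exactly.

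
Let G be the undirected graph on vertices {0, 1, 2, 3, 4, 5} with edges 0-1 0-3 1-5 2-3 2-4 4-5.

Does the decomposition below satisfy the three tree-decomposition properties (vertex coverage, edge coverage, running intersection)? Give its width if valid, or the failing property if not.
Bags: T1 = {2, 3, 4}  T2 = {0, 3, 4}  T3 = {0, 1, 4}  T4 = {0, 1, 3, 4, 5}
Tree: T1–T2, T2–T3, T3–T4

No — bags containing vertex 3 are not connected in the tree.

A tree decomposition must satisfy three properties: every vertex lies in some bag; for every edge, both endpoints lie together in some bag; and for every vertex, the bags containing it form a connected subtree. Here bags containing vertex 3 are not connected in the tree, so the decomposition is invalid.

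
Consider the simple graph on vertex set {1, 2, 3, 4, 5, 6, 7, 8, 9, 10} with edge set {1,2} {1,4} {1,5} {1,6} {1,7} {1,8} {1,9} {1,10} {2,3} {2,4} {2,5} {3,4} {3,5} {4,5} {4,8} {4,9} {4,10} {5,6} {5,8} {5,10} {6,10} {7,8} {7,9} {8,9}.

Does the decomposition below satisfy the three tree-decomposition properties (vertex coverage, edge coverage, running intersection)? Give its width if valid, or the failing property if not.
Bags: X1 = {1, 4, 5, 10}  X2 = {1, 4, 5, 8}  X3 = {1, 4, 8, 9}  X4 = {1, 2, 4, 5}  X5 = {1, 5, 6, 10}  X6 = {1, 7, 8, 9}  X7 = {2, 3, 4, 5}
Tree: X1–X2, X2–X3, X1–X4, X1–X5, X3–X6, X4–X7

Every vertex of G appears in some bag (union = {1, 2, 3, 4, 5, 6, 7, 8, 9, 10}); every edge is covered by a bag; and for each vertex v the set of bags containing v is connected in the bag tree. The decomposition is therefore valid. The largest bag has 4 vertices, so the width is 3.

Yes; width 3.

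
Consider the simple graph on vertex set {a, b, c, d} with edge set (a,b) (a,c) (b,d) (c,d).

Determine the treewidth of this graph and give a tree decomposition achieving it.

Treewidth 2.
Bags: B1 = {b, c, d}  B2 = {a, b, c}
Tree: B1–B2

The largest bag has 3 vertices, giving width 2; this decomposition certifies tw(G) ≤ 2. For the lower bound, G contains the cycle b–d–c–a–b, so G is not a forest; only forests have treewidth ≤ 1, hence tw(G) ≥ 2. Hence tw(G) = 2 exactly.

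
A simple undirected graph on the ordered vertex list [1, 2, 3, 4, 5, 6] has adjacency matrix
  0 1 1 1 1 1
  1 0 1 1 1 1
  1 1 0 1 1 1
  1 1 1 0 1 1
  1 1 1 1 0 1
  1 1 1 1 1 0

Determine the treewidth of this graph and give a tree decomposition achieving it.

A single bag containing all 6 vertices is trivially a valid decomposition of width 5. On the other hand G contains the 6-clique {1, 2, 3, 4, 5, 6}. A clique must lie in a single bag of any decomposition, so no decomposition can have width below 5. Hence tw(G) = 5 exactly.

Treewidth 5.
Bags: B1 = {1, 2, 3, 4, 5, 6}
Tree: (single bag)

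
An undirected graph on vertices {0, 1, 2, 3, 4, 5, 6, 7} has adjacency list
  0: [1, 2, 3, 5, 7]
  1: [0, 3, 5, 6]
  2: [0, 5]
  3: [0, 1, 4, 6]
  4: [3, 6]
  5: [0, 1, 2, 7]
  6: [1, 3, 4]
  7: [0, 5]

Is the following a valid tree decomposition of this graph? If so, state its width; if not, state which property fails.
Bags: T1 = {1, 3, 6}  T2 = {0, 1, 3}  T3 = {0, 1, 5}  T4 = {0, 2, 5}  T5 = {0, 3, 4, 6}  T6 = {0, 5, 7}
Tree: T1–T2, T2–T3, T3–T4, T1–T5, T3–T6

A tree decomposition must satisfy three properties: every vertex lies in some bag; for every edge, both endpoints lie together in some bag; and for every vertex, the bags containing it form a connected subtree. Here bags containing vertex 0 are not connected in the tree, so the decomposition is invalid.

No — bags containing vertex 0 are not connected in the tree.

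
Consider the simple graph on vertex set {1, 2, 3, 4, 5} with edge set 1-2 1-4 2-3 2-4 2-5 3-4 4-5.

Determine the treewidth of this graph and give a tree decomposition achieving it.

Treewidth 2.
One optimal decomposition is:
Bags: B1 = {2, 4, 5}  B2 = {1, 2, 4}  B3 = {2, 3, 4}
Tree: B1–B2, B1–B3

The largest bag has 3 vertices, giving width 2; this decomposition certifies tw(G) ≤ 2. For the lower bound, the 3 vertices {1, 2, 4} are pairwise adjacent, and any tree decomposition puts a clique entirely inside one bag — forcing width ≥ 2. Hence tw(G) = 2 exactly.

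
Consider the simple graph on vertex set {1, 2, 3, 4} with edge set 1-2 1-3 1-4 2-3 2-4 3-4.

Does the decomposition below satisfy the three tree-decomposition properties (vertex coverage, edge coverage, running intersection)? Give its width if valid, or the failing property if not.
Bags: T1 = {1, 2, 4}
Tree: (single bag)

A tree decomposition must satisfy three properties: every vertex lies in some bag; for every edge, both endpoints lie together in some bag; and for every vertex, the bags containing it form a connected subtree. Here vertex 3 appears in no bag, so the decomposition is invalid.

No — vertex 3 appears in no bag.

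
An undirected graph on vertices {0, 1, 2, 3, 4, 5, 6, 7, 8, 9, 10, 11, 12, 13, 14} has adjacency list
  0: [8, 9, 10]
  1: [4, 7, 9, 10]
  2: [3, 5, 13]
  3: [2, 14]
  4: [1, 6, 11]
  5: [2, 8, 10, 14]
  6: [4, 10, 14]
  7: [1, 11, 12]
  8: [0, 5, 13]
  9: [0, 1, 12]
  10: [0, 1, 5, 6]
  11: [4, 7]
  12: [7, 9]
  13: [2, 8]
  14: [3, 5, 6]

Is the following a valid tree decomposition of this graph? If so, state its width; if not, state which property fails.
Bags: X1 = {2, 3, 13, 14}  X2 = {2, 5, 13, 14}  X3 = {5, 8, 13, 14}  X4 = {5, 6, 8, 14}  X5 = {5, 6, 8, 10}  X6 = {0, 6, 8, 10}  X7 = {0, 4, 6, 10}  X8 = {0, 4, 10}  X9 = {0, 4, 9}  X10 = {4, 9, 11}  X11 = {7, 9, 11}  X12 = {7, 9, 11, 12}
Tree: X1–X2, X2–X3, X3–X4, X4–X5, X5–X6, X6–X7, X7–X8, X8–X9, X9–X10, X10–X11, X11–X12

A tree decomposition must satisfy three properties: every vertex lies in some bag; for every edge, both endpoints lie together in some bag; and for every vertex, the bags containing it form a connected subtree. Here vertex 1 appears in no bag, so the decomposition is invalid.

No — vertex 1 appears in no bag.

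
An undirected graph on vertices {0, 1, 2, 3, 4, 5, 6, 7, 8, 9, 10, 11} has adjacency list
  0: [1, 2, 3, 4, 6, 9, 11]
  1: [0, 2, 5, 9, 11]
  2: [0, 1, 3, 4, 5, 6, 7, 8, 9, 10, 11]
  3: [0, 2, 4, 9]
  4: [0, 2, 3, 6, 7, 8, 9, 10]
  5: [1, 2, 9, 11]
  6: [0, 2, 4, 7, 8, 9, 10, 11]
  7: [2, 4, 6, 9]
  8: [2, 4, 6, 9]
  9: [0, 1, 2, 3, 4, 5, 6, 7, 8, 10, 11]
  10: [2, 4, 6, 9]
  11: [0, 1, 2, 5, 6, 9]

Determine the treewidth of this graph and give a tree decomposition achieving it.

Treewidth 4.
Bags: B1 = {0, 2, 4, 6, 9}  B2 = {0, 2, 6, 9, 11}  B3 = {2, 4, 6, 8, 9}  B4 = {0, 1, 2, 9, 11}  B5 = {2, 4, 6, 9, 10}  B6 = {1, 2, 5, 9, 11}  B7 = {0, 2, 3, 4, 9}  B8 = {2, 4, 6, 7, 9}
Tree: B1–B2, B1–B3, B2–B4, B1–B5, B4–B6, B1–B7, B3–B8

Every bag has size at most 5, so the width is 5 − 1 = 4 and tw(G) ≤ 4. For the lower bound, the 5 vertices {0, 1, 2, 9, 11} are pairwise adjacent, and any tree decomposition puts a clique entirely inside one bag — forcing width ≥ 4. The upper and lower bounds meet at 4, so that is the treewidth.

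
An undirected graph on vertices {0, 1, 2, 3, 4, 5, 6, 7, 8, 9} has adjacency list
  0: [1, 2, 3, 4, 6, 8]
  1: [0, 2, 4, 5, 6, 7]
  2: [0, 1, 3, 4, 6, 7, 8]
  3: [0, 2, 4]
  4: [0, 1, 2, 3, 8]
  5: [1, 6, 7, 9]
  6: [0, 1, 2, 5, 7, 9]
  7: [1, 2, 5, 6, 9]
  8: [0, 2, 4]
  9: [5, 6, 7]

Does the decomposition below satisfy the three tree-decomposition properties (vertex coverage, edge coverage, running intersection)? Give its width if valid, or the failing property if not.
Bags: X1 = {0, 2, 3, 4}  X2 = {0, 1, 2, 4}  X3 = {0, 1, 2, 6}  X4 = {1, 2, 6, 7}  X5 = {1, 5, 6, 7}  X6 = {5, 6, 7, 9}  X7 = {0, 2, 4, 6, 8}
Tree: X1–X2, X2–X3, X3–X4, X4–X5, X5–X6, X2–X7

No — bags containing vertex 6 are not connected in the tree.

A tree decomposition must satisfy three properties: every vertex lies in some bag; for every edge, both endpoints lie together in some bag; and for every vertex, the bags containing it form a connected subtree. Here bags containing vertex 6 are not connected in the tree, so the decomposition is invalid.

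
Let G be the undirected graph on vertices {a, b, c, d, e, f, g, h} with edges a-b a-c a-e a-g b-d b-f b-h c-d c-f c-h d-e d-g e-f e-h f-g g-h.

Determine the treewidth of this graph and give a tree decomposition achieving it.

Treewidth 4.
One optimal decomposition is:
Bags: B1 = {b, c, e, f, g}  B2 = {a, b, c, e, g}  B3 = {b, c, d, e, g}  B4 = {b, c, e, g, h}
Tree: B1–B2, B2–B3, B3–B4

Each bag holds 5 vertices, so the decomposition has width 4, which upper-bounds the treewidth. For the lower bound: the 5 vertex sets {e,f}, {a,g}, {c,d}, {b}, {h} are disjoint, each induces a connected subgraph, and every pair is joined by at least one edge of G. Contracting each set to a single vertex therefore yields K_{5} as a minor, and since treewidth is minor-monotone, tw(G) ≥ tw(K_{5}) = 4. The upper and lower bounds meet at 4, so that is the treewidth.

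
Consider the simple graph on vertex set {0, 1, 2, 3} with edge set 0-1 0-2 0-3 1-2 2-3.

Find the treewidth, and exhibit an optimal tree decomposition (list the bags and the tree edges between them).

Treewidth 2.
One optimal decomposition is:
Bags: B1 = {0, 1, 2}  B2 = {0, 2, 3}
Tree: B1–B2

Each bag holds 3 vertices, so the decomposition has width 2, which upper-bounds the treewidth. On the other hand G contains the 3-clique {0, 1, 2}. A clique must lie in a single bag of any decomposition, so no decomposition can have width below 2. The upper and lower bounds meet at 2, so that is the treewidth.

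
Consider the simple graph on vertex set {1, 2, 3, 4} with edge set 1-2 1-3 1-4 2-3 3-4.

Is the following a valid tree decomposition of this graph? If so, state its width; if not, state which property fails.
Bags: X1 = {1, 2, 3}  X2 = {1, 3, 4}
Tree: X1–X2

Every vertex of G appears in some bag (union = {1, 2, 3, 4}); every edge is covered by a bag; and for each vertex v the set of bags containing v is connected in the bag tree. The decomposition is therefore valid. The largest bag has 3 vertices, so the width is 2.

Yes; width 2.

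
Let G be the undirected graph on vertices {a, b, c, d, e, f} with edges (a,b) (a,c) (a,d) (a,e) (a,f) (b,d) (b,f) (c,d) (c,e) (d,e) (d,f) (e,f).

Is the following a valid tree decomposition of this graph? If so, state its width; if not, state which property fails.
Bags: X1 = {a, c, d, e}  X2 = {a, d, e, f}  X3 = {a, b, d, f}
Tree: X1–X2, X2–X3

Every vertex of G appears in some bag (union = {a, b, c, d, e, f}); every edge is covered by a bag; and for each vertex v the set of bags containing v is connected in the bag tree. The decomposition is therefore valid. The largest bag has 4 vertices, so the width is 3.

Yes; width 3.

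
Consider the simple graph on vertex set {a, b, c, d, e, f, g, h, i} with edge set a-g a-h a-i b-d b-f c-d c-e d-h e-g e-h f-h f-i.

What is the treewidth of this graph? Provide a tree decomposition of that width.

The largest bag has 4 vertices, giving width 3; this decomposition certifies tw(G) ≤ 3. For the lower bound: the 4 vertex sets {a,g,i}, {e}, {h}, {b,c,d,f} are disjoint, each induces a connected subgraph, and every pair is joined by at least one edge of G. Contracting each set to a single vertex therefore yields K_{4} as a minor, and since treewidth is minor-monotone, tw(G) ≥ tw(K_{4}) = 3. The upper and lower bounds meet at 3, so that is the treewidth.

Treewidth 3.
One optimal decomposition is:
Bags: B1 = {a, e, g, i}  B2 = {a, e, h, i}  B3 = {e, f, h, i}  B4 = {c, e, f, h}  B5 = {c, d, f, h}  B6 = {b, c, d, f}
Tree: B1–B2, B2–B3, B3–B4, B4–B5, B5–B6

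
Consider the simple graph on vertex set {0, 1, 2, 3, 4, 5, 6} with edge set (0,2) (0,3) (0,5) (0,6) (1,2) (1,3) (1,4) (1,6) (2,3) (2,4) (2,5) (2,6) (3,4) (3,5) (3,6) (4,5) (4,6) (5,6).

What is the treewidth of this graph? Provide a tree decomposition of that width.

Each bag holds 5 vertices, so the decomposition has width 4, which upper-bounds the treewidth. For the lower bound, the 5 vertices {0, 2, 3, 5, 6} are pairwise adjacent, and any tree decomposition puts a clique entirely inside one bag — forcing width ≥ 4. Hence tw(G) = 4 exactly.

Treewidth 4.
One such decomposition:
Bags: B1 = {0, 2, 3, 5, 6}  B2 = {2, 3, 4, 5, 6}  B3 = {1, 2, 3, 4, 6}
Tree: B1–B2, B2–B3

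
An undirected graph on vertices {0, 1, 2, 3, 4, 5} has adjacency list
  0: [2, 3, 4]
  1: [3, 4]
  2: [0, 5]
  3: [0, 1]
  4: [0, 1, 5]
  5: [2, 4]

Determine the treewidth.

A width-2 tree decomposition is:
Bags: B1 = {1, 3, 4}  B2 = {0, 3, 4}  B3 = {0, 4, 5}  B4 = {0, 2, 5}
Tree: B1–B2, B2–B3, B3–B4
The largest bag has 3 vertices, giving width 2; this decomposition certifies tw(G) ≤ 2. The edges 1–3–0–4–1 form a cycle, so G is not a tree and its treewidth is at least 2. Therefore the treewidth is 2.

2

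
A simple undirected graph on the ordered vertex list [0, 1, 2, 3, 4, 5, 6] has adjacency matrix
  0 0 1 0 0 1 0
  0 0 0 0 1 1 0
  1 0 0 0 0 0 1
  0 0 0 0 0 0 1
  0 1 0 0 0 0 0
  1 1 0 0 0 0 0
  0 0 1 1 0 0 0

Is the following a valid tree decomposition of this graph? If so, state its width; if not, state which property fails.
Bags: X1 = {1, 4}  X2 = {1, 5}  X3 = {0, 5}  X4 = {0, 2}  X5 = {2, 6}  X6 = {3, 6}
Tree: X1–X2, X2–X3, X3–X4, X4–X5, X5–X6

Every vertex of G appears in some bag (union = {0, 1, 2, 3, 4, 5, 6}); every edge is covered by a bag; and for each vertex v the set of bags containing v is connected in the bag tree. The decomposition is therefore valid. The largest bag has 2 vertices, so the width is 1.

Yes; width 1.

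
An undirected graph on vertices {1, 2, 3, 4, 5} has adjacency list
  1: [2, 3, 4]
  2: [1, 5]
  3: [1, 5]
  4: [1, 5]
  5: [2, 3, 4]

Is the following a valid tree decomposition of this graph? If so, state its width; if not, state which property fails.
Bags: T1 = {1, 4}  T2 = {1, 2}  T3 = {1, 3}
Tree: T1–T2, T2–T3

No — vertex 5 appears in no bag.

A tree decomposition must satisfy three properties: every vertex lies in some bag; for every edge, both endpoints lie together in some bag; and for every vertex, the bags containing it form a connected subtree. Here vertex 5 appears in no bag, so the decomposition is invalid.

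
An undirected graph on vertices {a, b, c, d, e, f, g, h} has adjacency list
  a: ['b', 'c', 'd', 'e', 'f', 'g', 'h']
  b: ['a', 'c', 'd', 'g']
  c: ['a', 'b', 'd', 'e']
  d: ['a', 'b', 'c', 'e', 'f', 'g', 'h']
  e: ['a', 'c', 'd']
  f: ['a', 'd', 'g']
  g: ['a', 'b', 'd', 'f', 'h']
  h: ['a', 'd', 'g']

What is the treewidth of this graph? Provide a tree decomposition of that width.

Treewidth 3.
One optimal decomposition is:
Bags: B1 = {a, b, d, g}  B2 = {a, b, c, d}  B3 = {a, d, g, h}  B4 = {a, d, f, g}  B5 = {a, c, d, e}
Tree: B1–B2, B1–B3, B1–B4, B2–B5

Each bag holds 4 vertices, so the decomposition has width 3, which upper-bounds the treewidth. For the lower bound, the 4 vertices {a, d, g, h} are pairwise adjacent, and any tree decomposition puts a clique entirely inside one bag — forcing width ≥ 3. Combining the bounds, tw(G) = 3.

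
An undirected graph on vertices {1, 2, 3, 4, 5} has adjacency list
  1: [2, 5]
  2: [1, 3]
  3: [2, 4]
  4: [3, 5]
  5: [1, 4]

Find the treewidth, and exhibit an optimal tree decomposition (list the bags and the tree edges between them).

Each bag holds 3 vertices, so the decomposition has width 2, which upper-bounds the treewidth. Since 1–2–3–4–5–1 is a cycle in G, G is not acyclic. Forests are exactly the graphs of treewidth ≤ 1, so tw(G) ≥ 2. The upper and lower bounds meet at 2, so that is the treewidth.

Treewidth 2.
Bags: B1 = {1, 2, 3}  B2 = {1, 3, 4}  B3 = {1, 4, 5}
Tree: B1–B2, B2–B3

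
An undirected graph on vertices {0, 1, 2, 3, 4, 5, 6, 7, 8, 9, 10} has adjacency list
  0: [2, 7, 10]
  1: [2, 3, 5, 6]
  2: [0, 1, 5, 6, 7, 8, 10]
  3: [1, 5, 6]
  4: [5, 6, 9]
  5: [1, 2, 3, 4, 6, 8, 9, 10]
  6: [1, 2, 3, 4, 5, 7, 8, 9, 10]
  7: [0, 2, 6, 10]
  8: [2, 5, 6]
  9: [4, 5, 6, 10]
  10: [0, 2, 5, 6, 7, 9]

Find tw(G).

3

A width-3 tree decomposition is:
Bags: B1 = {1, 2, 5, 6}  B2 = {2, 5, 6, 10}  B3 = {5, 6, 9, 10}  B4 = {4, 5, 6, 9}  B5 = {1, 3, 5, 6}  B6 = {2, 6, 7, 10}  B7 = {0, 2, 7, 10}  B8 = {2, 5, 6, 8}
Tree: B1–B2, B2–B3, B3–B4, B1–B5, B2–B6, B6–B7, B1–B8
The largest bag has 4 vertices, giving width 3; this decomposition certifies tw(G) ≤ 3. On the other hand G contains the 4-clique {0, 2, 7, 10}. A clique must lie in a single bag of any decomposition, so no decomposition can have width below 3. Hence tw(G) = 3 exactly.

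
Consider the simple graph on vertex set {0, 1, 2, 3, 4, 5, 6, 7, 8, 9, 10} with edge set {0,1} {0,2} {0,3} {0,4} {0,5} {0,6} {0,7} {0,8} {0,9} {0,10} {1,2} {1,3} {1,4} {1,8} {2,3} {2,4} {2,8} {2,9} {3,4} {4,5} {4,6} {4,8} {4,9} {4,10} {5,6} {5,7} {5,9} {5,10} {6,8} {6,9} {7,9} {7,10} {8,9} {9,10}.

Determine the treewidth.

4

A width-4 tree decomposition is:
Bags: B1 = {0, 4, 6, 8, 9}  B2 = {0, 2, 4, 8, 9}  B3 = {0, 4, 5, 6, 9}  B4 = {0, 1, 2, 4, 8}  B5 = {0, 4, 5, 9, 10}  B6 = {0, 1, 2, 3, 4}  B7 = {0, 5, 7, 9, 10}
Tree: B1–B2, B1–B3, B2–B4, B3–B5, B4–B6, B5–B7
The largest bag has 5 vertices, giving width 4; this decomposition certifies tw(G) ≤ 4. On the other hand G contains the 5-clique {0, 1, 2, 4, 8}. A clique must lie in a single bag of any decomposition, so no decomposition can have width below 4. Hence tw(G) = 4 exactly.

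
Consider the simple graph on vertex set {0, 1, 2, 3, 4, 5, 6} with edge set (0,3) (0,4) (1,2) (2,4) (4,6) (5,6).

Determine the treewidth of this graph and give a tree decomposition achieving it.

The largest bag has 2 vertices, giving width 1; this decomposition certifies tw(G) ≤ 1. Since G has at least one edge (e.g. 6–4), it is not an edgeless graph, so tw(G) ≥ 1. Hence tw(G) = 1 exactly.

Treewidth 1.
One such decomposition:
Bags: B1 = {4, 6}  B2 = {2, 4}  B3 = {0, 4}  B4 = {5, 6}  B5 = {1, 2}  B6 = {0, 3}
Tree: B1–B2, B1–B3, B1–B4, B2–B5, B3–B6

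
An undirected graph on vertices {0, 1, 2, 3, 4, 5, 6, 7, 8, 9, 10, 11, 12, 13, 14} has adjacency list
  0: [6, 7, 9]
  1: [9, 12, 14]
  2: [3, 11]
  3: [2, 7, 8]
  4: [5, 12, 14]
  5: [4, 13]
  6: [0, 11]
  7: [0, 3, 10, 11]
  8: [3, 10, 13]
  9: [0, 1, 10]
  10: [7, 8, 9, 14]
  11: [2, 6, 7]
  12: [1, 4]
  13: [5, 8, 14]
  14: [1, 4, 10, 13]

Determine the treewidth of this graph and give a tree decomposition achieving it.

Treewidth 3.
One such decomposition:
Bags: B1 = {4, 5, 12, 13}  B2 = {4, 12, 13, 14}  B3 = {1, 12, 13, 14}  B4 = {1, 8, 13, 14}  B5 = {1, 8, 10, 14}  B6 = {1, 8, 9, 10}  B7 = {3, 8, 9, 10}  B8 = {3, 7, 9, 10}  B9 = {0, 3, 7, 9}  B10 = {0, 2, 3, 7}  B11 = {0, 2, 7, 11}  B12 = {0, 2, 6, 11}
Tree: B1–B2, B2–B3, B3–B4, B4–B5, B5–B6, B6–B7, B7–B8, B8–B9, B9–B10, B10–B11, B11–B12

The largest bag has 4 vertices, giving width 3; this decomposition certifies tw(G) ≤ 3. For the lower bound: the 4 vertex sets {4,5,12}, {13}, {14}, {1,8,9,10} are disjoint, each induces a connected subgraph, and every pair is joined by at least one edge of G. Contracting each set to a single vertex therefore yields K_{4} as a minor, and since treewidth is minor-monotone, tw(G) ≥ tw(K_{4}) = 3. Hence tw(G) = 3 exactly.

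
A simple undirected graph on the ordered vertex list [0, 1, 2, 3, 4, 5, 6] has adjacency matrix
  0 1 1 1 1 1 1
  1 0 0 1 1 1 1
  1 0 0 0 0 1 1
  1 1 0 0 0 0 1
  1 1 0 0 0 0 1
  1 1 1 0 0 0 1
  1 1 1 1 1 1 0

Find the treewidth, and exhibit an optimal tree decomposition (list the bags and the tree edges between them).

Treewidth 3.
One such decomposition:
Bags: B1 = {0, 2, 5, 6}  B2 = {0, 1, 5, 6}  B3 = {0, 1, 4, 6}  B4 = {0, 1, 3, 6}
Tree: B1–B2, B2–B3, B2–B4

Every bag has size at most 4, so the width is 4 − 1 = 3 and tw(G) ≤ 3. For the lower bound, the 4 vertices {0, 1, 3, 6} are pairwise adjacent, and any tree decomposition puts a clique entirely inside one bag — forcing width ≥ 3. Hence tw(G) = 3 exactly.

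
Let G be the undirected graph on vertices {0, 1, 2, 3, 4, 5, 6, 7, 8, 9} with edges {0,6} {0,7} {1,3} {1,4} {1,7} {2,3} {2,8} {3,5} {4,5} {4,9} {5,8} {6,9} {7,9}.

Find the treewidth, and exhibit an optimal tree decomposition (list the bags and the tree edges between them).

Every bag has size at most 3, so the width is 3 − 1 = 2 and tw(G) ≤ 2. For the lower bound, G contains the cycle 8–2–3–5–8, so G is not a forest; only forests have treewidth ≤ 1, hence tw(G) ≥ 2. Hence tw(G) = 2 exactly.

Treewidth 2.
One optimal decomposition is:
Bags: B1 = {2, 5, 8}  B2 = {2, 3, 5}  B3 = {3, 4, 5}  B4 = {1, 3, 4}  B5 = {1, 4, 9}  B6 = {1, 7, 9}  B7 = {6, 7, 9}  B8 = {0, 6, 7}
Tree: B1–B2, B2–B3, B3–B4, B4–B5, B5–B6, B6–B7, B7–B8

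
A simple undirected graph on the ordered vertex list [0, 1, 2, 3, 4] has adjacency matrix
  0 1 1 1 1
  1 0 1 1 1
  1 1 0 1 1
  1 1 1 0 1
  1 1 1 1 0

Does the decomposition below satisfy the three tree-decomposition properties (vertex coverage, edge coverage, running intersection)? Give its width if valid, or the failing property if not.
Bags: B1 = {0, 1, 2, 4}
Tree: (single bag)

No — vertex 3 appears in no bag.

A tree decomposition must satisfy three properties: every vertex lies in some bag; for every edge, both endpoints lie together in some bag; and for every vertex, the bags containing it form a connected subtree. Here vertex 3 appears in no bag, so the decomposition is invalid.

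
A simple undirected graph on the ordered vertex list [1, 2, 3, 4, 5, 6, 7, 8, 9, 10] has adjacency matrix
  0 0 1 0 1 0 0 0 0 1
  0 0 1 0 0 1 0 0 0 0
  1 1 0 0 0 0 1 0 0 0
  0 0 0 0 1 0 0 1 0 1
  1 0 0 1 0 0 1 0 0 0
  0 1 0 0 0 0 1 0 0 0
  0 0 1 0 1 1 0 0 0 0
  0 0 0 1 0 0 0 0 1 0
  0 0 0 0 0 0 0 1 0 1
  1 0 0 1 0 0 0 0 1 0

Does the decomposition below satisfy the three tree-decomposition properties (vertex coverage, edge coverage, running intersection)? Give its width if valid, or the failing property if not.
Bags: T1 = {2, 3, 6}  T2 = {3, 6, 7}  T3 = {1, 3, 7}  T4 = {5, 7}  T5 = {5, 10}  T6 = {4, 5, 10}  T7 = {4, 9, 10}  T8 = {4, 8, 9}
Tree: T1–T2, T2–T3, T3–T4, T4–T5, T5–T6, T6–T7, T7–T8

No — edge (1,5) lies in no bag.

A tree decomposition must satisfy three properties: every vertex lies in some bag; for every edge, both endpoints lie together in some bag; and for every vertex, the bags containing it form a connected subtree. Here edge (1,5) lies in no bag, so the decomposition is invalid.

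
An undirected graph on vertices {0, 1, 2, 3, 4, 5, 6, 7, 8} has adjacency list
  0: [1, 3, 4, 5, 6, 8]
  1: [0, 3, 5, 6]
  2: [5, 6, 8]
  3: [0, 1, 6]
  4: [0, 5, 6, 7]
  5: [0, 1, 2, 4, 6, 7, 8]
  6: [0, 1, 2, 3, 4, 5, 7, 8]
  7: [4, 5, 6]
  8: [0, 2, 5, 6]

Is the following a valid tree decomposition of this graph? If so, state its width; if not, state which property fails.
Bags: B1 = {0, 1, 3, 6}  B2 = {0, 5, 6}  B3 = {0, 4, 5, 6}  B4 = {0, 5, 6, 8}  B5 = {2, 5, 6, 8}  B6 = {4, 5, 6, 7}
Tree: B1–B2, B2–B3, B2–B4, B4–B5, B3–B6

No — edge (1,5) lies in no bag.

A tree decomposition must satisfy three properties: every vertex lies in some bag; for every edge, both endpoints lie together in some bag; and for every vertex, the bags containing it form a connected subtree. Here edge (1,5) lies in no bag, so the decomposition is invalid.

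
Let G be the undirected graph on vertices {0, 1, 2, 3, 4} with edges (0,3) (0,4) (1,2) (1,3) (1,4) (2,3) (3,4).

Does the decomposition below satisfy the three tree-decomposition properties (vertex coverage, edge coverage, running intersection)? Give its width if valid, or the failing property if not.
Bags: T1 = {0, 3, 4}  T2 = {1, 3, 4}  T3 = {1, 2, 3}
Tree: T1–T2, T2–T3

Every vertex of G appears in some bag (union = {0, 1, 2, 3, 4}); every edge is covered by a bag; and for each vertex v the set of bags containing v is connected in the bag tree. The decomposition is therefore valid. The largest bag has 3 vertices, so the width is 2.

Yes; width 2.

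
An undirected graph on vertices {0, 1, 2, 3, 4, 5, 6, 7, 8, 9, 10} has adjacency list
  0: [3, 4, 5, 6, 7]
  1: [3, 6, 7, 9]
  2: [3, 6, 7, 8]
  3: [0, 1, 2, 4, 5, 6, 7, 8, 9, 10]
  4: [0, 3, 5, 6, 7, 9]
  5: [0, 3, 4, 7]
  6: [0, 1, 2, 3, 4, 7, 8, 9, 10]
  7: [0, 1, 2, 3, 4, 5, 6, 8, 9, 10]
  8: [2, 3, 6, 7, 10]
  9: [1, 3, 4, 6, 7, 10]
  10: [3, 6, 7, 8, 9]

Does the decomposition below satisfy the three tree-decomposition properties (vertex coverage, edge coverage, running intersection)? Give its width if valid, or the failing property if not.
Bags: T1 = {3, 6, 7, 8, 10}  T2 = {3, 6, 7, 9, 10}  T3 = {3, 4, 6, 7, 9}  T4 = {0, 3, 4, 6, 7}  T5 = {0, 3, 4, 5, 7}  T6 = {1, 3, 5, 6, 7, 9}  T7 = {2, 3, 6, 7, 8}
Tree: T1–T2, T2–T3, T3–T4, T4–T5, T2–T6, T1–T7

No — bags containing vertex 5 are not connected in the tree.

A tree decomposition must satisfy three properties: every vertex lies in some bag; for every edge, both endpoints lie together in some bag; and for every vertex, the bags containing it form a connected subtree. Here bags containing vertex 5 are not connected in the tree, so the decomposition is invalid.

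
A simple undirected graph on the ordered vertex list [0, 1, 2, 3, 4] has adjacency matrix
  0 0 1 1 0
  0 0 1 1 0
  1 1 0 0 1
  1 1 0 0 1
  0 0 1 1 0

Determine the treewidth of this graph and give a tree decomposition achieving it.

The largest bag has 3 vertices, giving width 2; this decomposition certifies tw(G) ≤ 2. For the lower bound, G contains the cycle 4–3–0–2–4, so G is not a forest; only forests have treewidth ≤ 1, hence tw(G) ≥ 2. The upper and lower bounds meet at 2, so that is the treewidth.

Treewidth 2.
Bags: B1 = {2, 3, 4}  B2 = {0, 2, 3}  B3 = {1, 2, 3}
Tree: B1–B2, B2–B3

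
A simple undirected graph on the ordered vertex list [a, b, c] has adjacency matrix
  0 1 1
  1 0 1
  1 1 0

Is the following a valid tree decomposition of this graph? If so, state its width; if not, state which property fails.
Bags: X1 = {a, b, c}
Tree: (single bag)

Yes; width 2.

Checking the three conditions: (i) the bags cover all of {a, b, c}; (ii) for each edge, some bag contains both endpoints; (iii) the bags containing any fixed vertex form a subtree. All hold, so the decomposition is valid with width 3 − 1 = 2.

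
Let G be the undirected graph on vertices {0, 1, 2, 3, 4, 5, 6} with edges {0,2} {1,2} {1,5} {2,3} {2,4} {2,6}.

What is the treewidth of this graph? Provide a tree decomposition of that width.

The largest bag has 2 vertices, giving width 1; this decomposition certifies tw(G) ≤ 1. G has an edge, so its treewidth is at least 1. The upper and lower bounds meet at 1, so that is the treewidth.

Treewidth 1.
One such decomposition:
Bags: B1 = {1, 2}  B2 = {2, 4}  B3 = {2, 6}  B4 = {2, 3}  B5 = {1, 5}  B6 = {0, 2}
Tree: B1–B2, B1–B3, B2–B4, B1–B5, B4–B6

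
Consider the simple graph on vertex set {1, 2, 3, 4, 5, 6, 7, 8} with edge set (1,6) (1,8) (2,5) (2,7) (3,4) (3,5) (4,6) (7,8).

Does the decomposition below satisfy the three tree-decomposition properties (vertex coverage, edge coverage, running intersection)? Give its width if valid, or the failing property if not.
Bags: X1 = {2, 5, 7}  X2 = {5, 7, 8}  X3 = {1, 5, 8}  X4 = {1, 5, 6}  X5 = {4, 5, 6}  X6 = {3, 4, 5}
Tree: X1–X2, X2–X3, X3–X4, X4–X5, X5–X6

Yes; width 2.

Checking the three conditions: (i) the bags cover all of {1, 2, 3, 4, 5, 6, 7, 8}; (ii) for each edge, some bag contains both endpoints; (iii) the bags containing any fixed vertex form a subtree. All hold, so the decomposition is valid with width 3 − 1 = 2.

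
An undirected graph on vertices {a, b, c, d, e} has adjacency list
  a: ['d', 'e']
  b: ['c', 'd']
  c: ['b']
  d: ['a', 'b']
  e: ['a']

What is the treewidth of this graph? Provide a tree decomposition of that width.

Treewidth 1.
One such decomposition:
Bags: B1 = {a, e}  B2 = {a, d}  B3 = {b, d}  B4 = {b, c}
Tree: B1–B2, B2–B3, B3–B4

Each bag holds 2 vertices, so the decomposition has width 1, which upper-bounds the treewidth. Since G has at least one edge (e.g. e–a), it is not an edgeless graph, so tw(G) ≥ 1. The upper and lower bounds meet at 1, so that is the treewidth.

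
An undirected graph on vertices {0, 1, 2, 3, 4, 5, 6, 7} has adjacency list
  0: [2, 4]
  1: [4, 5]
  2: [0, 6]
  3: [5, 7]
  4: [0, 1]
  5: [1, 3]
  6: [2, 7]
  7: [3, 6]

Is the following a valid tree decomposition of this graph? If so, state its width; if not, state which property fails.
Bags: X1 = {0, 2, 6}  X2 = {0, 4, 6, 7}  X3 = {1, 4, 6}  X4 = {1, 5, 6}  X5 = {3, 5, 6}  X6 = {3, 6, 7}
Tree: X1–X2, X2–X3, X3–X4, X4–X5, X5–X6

No — bags containing vertex 7 are not connected in the tree.

A tree decomposition must satisfy three properties: every vertex lies in some bag; for every edge, both endpoints lie together in some bag; and for every vertex, the bags containing it form a connected subtree. Here bags containing vertex 7 are not connected in the tree, so the decomposition is invalid.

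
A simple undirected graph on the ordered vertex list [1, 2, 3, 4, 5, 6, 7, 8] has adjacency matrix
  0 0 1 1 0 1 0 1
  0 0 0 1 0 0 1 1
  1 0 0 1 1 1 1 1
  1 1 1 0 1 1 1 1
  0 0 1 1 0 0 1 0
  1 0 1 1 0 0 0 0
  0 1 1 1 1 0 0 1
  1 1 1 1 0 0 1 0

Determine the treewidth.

A width-3 tree decomposition is:
Bags: B1 = {2, 4, 7, 8}  B2 = {3, 4, 7, 8}  B3 = {1, 3, 4, 8}  B4 = {1, 3, 4, 6}  B5 = {3, 4, 5, 7}
Tree: B1–B2, B2–B3, B3–B4, B2–B5
The largest bag has 4 vertices, giving width 3; this decomposition certifies tw(G) ≤ 3. Conversely, {2, 4, 7, 8} is a clique of size 4, and the vertices of any clique must share a bag in every tree decomposition; so some bag has ≥ 4 vertices and tw(G) ≥ 3. Combining the bounds, tw(G) = 3.

3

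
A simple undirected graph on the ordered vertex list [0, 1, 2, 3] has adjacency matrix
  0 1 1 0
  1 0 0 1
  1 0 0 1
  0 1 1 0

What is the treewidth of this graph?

2

A width-2 tree decomposition is:
Bags: B1 = {0, 1, 3}  B2 = {0, 2, 3}
Tree: B1–B2
The largest bag has 3 vertices, giving width 2; this decomposition certifies tw(G) ≤ 2. Since 0–1–3–2–0 is a cycle in G, G is not acyclic. Forests are exactly the graphs of treewidth ≤ 1, so tw(G) ≥ 2. Hence tw(G) = 2 exactly.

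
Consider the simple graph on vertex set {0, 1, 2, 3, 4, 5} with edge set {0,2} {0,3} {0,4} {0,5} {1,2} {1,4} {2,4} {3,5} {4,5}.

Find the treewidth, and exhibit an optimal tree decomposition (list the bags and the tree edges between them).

Treewidth 2.
One optimal decomposition is:
Bags: B1 = {0, 4, 5}  B2 = {0, 2, 4}  B3 = {1, 2, 4}  B4 = {0, 3, 5}
Tree: B1–B2, B2–B3, B1–B4

The largest bag has 3 vertices, giving width 2; this decomposition certifies tw(G) ≤ 2. On the other hand G contains the 3-clique {0, 3, 5}. A clique must lie in a single bag of any decomposition, so no decomposition can have width below 2. Therefore the treewidth is 2.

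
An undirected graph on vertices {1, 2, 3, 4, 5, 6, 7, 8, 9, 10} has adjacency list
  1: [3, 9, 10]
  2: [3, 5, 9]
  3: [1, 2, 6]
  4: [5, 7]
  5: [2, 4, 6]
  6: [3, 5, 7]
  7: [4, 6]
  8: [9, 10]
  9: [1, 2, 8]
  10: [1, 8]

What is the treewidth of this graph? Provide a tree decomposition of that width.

Treewidth 2.
One optimal decomposition is:
Bags: B1 = {4, 6, 7}  B2 = {4, 5, 6}  B3 = {3, 5, 6}  B4 = {2, 3, 5}  B5 = {1, 2, 3}  B6 = {1, 2, 9}  B7 = {1, 9, 10}  B8 = {8, 9, 10}
Tree: B1–B2, B2–B3, B3–B4, B4–B5, B5–B6, B6–B7, B7–B8

The largest bag has 3 vertices, giving width 2; this decomposition certifies tw(G) ≤ 2. Since 7–4–5–6–7 is a cycle in G, G is not acyclic. Forests are exactly the graphs of treewidth ≤ 1, so tw(G) ≥ 2. Combining the bounds, tw(G) = 2.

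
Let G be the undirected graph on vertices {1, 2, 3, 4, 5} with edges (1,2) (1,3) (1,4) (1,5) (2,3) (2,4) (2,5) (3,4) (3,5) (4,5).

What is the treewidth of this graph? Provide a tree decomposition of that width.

With just one bag of size 5, the width is 5 − 1 = 4, so tw(G) ≤ 4. On the other hand G contains the 5-clique {1, 2, 3, 4, 5}. A clique must lie in a single bag of any decomposition, so no decomposition can have width below 4. Therefore the treewidth is 4.

Treewidth 4.
One optimal decomposition is:
Bags: B1 = {1, 2, 3, 4, 5}
Tree: (single bag)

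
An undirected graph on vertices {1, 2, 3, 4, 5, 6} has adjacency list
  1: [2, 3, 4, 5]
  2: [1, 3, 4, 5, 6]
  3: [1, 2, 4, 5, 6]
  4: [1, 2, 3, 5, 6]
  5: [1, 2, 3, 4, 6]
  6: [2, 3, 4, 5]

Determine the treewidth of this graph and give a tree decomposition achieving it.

Treewidth 4.
One such decomposition:
Bags: B1 = {2, 3, 4, 5, 6}  B2 = {1, 2, 3, 4, 5}
Tree: B1–B2

The largest bag has 5 vertices, giving width 4; this decomposition certifies tw(G) ≤ 4. For the lower bound, the 5 vertices {1, 2, 3, 4, 5} are pairwise adjacent, and any tree decomposition puts a clique entirely inside one bag — forcing width ≥ 4. The upper and lower bounds meet at 4, so that is the treewidth.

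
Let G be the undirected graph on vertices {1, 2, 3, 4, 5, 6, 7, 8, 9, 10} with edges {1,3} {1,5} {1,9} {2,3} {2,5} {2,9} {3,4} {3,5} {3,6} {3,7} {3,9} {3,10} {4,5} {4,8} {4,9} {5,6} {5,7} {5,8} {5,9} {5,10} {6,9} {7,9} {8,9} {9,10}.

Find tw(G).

3

A width-3 tree decomposition is:
Bags: B1 = {3, 5, 6, 9}  B2 = {3, 4, 5, 9}  B3 = {3, 5, 9, 10}  B4 = {2, 3, 5, 9}  B5 = {3, 5, 7, 9}  B6 = {1, 3, 5, 9}  B7 = {4, 5, 8, 9}
Tree: B1–B2, B1–B3, B3–B4, B4–B5, B5–B6, B2–B7
Every bag has size at most 4, so the width is 4 − 1 = 3 and tw(G) ≤ 3. Conversely, {4, 5, 8, 9} is a clique of size 4, and the vertices of any clique must share a bag in every tree decomposition; so some bag has ≥ 4 vertices and tw(G) ≥ 3. Hence tw(G) = 3 exactly.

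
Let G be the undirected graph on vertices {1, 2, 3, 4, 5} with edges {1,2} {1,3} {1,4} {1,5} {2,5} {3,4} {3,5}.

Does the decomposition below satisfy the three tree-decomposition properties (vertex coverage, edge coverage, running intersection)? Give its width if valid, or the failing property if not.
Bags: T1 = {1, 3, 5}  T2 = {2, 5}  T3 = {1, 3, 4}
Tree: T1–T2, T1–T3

A tree decomposition must satisfy three properties: every vertex lies in some bag; for every edge, both endpoints lie together in some bag; and for every vertex, the bags containing it form a connected subtree. Here edge (1,2) lies in no bag, so the decomposition is invalid.

No — edge (1,2) lies in no bag.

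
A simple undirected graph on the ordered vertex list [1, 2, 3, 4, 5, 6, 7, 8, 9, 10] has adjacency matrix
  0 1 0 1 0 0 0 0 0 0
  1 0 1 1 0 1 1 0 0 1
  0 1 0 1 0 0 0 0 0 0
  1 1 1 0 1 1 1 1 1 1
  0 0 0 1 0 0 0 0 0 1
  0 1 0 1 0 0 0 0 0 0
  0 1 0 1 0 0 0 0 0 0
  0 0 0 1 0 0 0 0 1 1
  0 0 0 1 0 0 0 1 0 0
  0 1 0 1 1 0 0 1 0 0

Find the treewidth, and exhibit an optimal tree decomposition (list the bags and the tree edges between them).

Treewidth 2.
One optimal decomposition is:
Bags: B1 = {2, 3, 4}  B2 = {2, 4, 10}  B3 = {4, 8, 10}  B4 = {1, 2, 4}  B5 = {2, 4, 6}  B6 = {2, 4, 7}  B7 = {4, 5, 10}  B8 = {4, 8, 9}
Tree: B1–B2, B2–B3, B1–B4, B1–B5, B1–B6, B2–B7, B3–B8

Each bag holds 3 vertices, so the decomposition has width 2, which upper-bounds the treewidth. On the other hand G contains the 3-clique {4, 8, 9}. A clique must lie in a single bag of any decomposition, so no decomposition can have width below 2. Therefore the treewidth is 2.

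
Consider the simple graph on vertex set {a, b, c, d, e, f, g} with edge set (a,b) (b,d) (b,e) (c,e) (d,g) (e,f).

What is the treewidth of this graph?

A width-1 tree decomposition is:
Bags: B1 = {c, e}  B2 = {b, e}  B3 = {e, f}  B4 = {a, b}  B5 = {b, d}  B6 = {d, g}
Tree: B1–B2, B2–B3, B2–B4, B4–B5, B5–B6
Each bag holds 2 vertices, so the decomposition has width 1, which upper-bounds the treewidth. Since G has at least one edge (e.g. c–e), it is not an edgeless graph, so tw(G) ≥ 1. Combining the bounds, tw(G) = 1.

1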